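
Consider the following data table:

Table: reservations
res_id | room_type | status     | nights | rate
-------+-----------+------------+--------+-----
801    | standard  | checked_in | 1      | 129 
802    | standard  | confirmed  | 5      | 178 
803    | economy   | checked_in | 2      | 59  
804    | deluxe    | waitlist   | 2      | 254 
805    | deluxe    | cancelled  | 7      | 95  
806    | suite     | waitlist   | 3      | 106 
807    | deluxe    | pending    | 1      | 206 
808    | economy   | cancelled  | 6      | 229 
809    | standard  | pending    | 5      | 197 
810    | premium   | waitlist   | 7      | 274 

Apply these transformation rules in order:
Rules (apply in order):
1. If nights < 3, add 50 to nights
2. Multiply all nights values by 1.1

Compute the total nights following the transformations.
262.9

Step 1: Apply Rule 1 - Add 50 to records with nights < 3
  - 4 records affected: 6 + (4 × 50) = 206
  - Unaffected records: 33
  - Sum after Rule 1: 239
Step 2: Apply Rule 2 - Multiply all by 1.1
  - 239 × 1.1 = 262.9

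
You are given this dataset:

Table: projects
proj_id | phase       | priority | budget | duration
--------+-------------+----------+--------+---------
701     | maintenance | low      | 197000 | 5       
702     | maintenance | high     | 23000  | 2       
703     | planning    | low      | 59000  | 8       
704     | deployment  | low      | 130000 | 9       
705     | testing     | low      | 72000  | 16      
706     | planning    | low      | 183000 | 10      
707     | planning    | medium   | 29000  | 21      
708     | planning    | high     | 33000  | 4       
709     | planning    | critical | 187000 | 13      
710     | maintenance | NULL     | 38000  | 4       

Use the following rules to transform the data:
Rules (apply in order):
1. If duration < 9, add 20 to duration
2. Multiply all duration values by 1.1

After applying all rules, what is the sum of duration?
211.2

Step 1: Apply Rule 1 - Add 20 to records with duration < 9
  - 5 records affected: 23 + (5 × 20) = 123
  - Unaffected records: 69
  - Sum after Rule 1: 192
Step 2: Apply Rule 2 - Multiply all by 1.1
  - 192 × 1.1 = 211.2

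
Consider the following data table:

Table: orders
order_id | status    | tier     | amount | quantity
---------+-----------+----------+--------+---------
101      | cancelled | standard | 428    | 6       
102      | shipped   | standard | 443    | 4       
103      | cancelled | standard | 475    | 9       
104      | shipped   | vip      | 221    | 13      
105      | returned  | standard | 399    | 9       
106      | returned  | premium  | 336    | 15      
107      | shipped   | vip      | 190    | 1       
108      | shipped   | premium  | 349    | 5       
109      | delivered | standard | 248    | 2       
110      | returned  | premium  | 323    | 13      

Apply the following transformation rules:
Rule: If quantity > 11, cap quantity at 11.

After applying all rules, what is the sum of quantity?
69

Step 1: 3 records have quantity > 11
Step 2: These records originally summed to 41
Step 3: After capping: 3 × 11 = 33
Step 4: Unaffected records sum: 36
Step 5: Final sum = 33 + 36 = 69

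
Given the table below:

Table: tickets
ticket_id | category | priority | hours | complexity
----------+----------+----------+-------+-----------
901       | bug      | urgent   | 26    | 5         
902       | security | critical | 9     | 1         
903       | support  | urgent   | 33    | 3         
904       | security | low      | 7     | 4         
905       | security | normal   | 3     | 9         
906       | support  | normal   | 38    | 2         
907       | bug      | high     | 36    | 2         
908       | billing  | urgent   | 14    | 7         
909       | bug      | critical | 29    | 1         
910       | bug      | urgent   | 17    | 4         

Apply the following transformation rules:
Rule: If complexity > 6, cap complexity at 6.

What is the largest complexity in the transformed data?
6

Step 1: Original maximum complexity = 9
Step 2: Apply cap at 6
Step 3: 2 records had complexity > 6 and were capped
Step 4: Maximum after transformation = 6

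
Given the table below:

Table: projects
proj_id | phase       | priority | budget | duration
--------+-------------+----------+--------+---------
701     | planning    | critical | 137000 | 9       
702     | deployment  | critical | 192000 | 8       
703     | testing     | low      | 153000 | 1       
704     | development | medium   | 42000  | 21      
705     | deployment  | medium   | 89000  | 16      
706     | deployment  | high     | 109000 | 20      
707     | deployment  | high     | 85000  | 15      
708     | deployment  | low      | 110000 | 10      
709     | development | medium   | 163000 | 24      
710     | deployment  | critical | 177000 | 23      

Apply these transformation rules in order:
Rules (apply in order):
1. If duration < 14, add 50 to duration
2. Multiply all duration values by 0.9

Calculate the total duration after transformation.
312.3

Step 1: Apply Rule 1 - Add 50 to records with duration < 14
  - 4 records affected: 28 + (4 × 50) = 228
  - Unaffected records: 119
  - Sum after Rule 1: 347
Step 2: Apply Rule 2 - Multiply all by 0.9
  - 347 × 0.9 = 312.3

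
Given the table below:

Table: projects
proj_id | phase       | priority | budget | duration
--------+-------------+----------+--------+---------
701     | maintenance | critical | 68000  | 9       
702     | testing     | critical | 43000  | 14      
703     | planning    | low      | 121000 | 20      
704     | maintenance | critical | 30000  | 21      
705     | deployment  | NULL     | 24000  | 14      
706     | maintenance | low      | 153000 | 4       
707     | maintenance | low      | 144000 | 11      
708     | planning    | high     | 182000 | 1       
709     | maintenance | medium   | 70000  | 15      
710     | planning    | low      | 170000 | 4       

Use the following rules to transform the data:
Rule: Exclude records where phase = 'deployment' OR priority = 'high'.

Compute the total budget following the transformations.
799000

Step 1: Find records where phase = 'deployment' OR priority = 'high'
Step 2: 2 records match, summing to 206000
Step 3: Original sum: 1005000
Step 4: Remaining sum = 1005000 - 206000 = 799000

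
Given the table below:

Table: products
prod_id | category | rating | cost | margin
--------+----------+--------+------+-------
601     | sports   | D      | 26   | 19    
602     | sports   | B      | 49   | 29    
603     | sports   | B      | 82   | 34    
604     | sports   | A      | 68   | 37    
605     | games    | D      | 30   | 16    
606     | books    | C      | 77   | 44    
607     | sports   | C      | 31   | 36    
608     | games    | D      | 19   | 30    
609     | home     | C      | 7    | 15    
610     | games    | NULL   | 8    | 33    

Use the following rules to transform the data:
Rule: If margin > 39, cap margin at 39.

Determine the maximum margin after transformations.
39

Step 1: Original maximum margin = 44
Step 2: Apply cap at 39
Step 3: 1 records had margin > 39 and were capped
Step 4: Maximum after transformation = 39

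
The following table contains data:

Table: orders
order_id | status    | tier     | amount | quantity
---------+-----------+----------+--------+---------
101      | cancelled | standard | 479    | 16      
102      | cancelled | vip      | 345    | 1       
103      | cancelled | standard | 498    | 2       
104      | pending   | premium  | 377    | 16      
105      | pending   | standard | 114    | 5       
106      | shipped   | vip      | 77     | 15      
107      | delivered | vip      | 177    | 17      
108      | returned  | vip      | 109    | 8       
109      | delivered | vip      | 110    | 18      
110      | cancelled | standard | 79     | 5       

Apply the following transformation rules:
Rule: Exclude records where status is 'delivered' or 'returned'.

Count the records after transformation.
7

Step 1: Count records to exclude
  - 2 (delivered) + 1 (returned) = 3 records
Step 2: Total records: 10
Step 3: Remaining = 10 - 3 = 7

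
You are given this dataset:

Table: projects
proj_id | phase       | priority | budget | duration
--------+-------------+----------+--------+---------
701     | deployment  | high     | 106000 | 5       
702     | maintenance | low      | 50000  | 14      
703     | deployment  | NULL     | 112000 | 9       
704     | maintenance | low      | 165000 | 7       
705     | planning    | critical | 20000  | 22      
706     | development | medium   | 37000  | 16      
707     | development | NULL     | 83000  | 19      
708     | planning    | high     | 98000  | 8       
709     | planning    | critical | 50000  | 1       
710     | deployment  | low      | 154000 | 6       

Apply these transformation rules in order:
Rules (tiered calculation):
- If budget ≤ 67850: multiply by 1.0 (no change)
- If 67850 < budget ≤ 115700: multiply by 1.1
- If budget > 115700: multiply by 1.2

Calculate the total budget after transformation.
978700.0

Step 1: Tier 1 (budget ≤ 67850): 4 records, sum = 157000 × 1.0 = 157000.0
Step 2: Tier 2 (67850 < budget ≤ 115700): 4 records, sum = 399000 × 1.1 = 438900.0
Step 3: Tier 3 (budget > 115700): 2 records, sum = 319000 × 1.2 = 382800.0
Step 4: Final sum = 157000.0 + 438900.0 + 382800.0 = 978700.0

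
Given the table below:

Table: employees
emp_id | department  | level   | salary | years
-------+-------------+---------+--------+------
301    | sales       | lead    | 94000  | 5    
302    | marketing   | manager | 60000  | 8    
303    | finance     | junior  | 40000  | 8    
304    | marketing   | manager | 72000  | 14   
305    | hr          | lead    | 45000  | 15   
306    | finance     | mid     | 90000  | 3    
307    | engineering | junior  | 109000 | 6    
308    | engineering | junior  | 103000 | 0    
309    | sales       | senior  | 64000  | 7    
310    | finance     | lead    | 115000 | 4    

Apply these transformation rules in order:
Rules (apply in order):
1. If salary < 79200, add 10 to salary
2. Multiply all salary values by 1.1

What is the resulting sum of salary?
871255.0

Step 1: Apply Rule 1 - Add 10 to records with salary < 79200
  - 5 records affected: 281000 + (5 × 10) = 281050
  - Unaffected records: 511000
  - Sum after Rule 1: 792050
Step 2: Apply Rule 2 - Multiply all by 1.1
  - 792050 × 1.1 = 871255.0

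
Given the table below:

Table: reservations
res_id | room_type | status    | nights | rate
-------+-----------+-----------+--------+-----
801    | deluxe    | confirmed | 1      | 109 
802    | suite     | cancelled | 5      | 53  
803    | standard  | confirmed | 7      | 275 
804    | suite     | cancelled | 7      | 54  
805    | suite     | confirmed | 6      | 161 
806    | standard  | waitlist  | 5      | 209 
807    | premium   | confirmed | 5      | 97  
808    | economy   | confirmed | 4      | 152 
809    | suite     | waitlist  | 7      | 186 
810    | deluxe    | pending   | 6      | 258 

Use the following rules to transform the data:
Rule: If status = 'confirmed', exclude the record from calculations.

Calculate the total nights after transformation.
30

Step 1: Identify records where status = 'confirmed'
Step 2: The excluded records sum to 23
Step 3: Original total nights = 53
Step 4: Remaining total = 53 - 23 = 30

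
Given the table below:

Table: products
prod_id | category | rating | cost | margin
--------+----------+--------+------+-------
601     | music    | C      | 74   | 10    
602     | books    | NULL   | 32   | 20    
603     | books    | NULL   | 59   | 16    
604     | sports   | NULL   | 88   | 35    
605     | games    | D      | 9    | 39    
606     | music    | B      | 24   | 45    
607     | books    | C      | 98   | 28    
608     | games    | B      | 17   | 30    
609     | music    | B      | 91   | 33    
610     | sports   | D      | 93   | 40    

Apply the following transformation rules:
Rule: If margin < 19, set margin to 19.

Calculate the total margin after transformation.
308

Step 1: 2 records have margin < 19
Step 2: These records originally summed to 26
Step 3: After setting to minimum: 2 × 19 = 38
Step 4: Unaffected records sum: 270
Step 5: Final sum = 38 + 270 = 308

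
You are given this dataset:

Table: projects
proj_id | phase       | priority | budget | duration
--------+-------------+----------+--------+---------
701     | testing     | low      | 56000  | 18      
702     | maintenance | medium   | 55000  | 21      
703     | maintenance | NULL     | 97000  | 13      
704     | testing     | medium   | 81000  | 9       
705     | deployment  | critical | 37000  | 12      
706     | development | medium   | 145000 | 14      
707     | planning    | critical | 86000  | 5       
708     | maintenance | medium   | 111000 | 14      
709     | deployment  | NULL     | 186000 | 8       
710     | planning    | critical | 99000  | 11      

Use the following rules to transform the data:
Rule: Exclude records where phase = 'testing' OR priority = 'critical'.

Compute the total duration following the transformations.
70

Step 1: Find records where phase = 'testing' OR priority = 'critical'
Step 2: 5 records match, summing to 55
Step 3: Original sum: 125
Step 4: Remaining sum = 125 - 55 = 70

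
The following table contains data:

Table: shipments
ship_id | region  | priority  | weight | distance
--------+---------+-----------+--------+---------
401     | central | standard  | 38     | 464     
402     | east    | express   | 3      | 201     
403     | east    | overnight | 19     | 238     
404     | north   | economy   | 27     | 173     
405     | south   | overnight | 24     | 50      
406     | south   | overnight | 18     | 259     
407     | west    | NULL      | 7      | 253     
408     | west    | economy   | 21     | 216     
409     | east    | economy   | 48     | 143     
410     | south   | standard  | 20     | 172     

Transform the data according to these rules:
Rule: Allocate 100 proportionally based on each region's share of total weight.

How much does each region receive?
central: 16.89, east: 31.11, north: 12.0, south: 27.56, west: 12.44

Step 1: Calculate total weight = 225
Step 2: Calculate each region's proportion:
  central: 38/225 = 16.89% → 16.89
  east: 70/225 = 31.11% → 31.11
  north: 27/225 = 12.00% → 12.0
  south: 62/225 = 27.56% → 27.56
  west: 28/225 = 12.44% → 12.44
Step 3: Verify: sum of allocations ≈ 100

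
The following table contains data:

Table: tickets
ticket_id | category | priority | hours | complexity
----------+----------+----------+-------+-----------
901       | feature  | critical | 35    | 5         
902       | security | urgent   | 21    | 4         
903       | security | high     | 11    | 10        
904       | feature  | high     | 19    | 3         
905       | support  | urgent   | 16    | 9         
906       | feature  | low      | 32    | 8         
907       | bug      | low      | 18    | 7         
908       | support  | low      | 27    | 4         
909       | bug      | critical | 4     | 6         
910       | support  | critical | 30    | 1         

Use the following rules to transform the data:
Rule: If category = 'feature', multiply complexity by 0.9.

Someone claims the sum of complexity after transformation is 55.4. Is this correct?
Yes, the result is correct.

Step 1: Calculate the correct sum after transformation
Step 2: Apply multiplier 0.9 to records where category = 'feature'
Step 3: Correct result = 55.4
Step 4: Claimed result = 55.4
Step 5: 55.4 = 55.4 ✓
Conclusion: The claimed result is correct.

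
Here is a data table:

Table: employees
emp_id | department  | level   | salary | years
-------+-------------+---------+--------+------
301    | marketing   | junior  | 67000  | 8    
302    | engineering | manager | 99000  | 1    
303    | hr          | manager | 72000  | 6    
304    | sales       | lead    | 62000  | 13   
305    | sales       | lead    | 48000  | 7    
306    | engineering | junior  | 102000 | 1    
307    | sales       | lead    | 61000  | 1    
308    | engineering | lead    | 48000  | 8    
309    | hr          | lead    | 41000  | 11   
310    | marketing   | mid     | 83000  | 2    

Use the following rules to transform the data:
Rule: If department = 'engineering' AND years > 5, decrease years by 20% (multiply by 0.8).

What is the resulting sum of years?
56.4

Step 1: Find records where department = 'engineering' AND years > 5
Step 2: 1 records match, summing to 8
Step 3: After multiplier: 8 × 0.8 = 6.4
Step 4: Unaffected records sum: 50
Step 5: Final sum = 6.4 + 50 = 56.4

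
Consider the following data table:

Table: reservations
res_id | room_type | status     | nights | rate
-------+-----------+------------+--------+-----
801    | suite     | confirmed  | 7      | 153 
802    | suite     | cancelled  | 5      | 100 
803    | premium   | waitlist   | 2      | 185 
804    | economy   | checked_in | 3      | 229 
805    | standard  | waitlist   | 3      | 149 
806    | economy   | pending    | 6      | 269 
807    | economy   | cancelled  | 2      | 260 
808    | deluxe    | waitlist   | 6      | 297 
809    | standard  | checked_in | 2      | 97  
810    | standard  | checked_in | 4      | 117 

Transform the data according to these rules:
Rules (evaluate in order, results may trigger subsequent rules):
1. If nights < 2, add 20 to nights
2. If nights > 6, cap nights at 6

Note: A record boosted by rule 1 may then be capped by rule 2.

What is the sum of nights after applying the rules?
39

Step 1: Apply rule 1 to records with nights < 2
  - 0 records get bonus of 20
  - Of these, 0 records then exceed 6 and get capped
Step 2: Apply rule 2 to records with nights > 6
  - 1 records (original) are capped
Step 3: Calculate final sum = 39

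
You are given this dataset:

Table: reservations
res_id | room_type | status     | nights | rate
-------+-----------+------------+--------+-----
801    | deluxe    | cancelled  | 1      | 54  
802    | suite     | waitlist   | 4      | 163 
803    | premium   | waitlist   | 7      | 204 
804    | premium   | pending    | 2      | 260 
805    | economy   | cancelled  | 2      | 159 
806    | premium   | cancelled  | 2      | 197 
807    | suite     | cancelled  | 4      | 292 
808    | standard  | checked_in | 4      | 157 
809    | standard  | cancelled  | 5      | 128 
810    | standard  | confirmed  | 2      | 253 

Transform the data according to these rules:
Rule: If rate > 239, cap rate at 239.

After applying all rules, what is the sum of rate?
1779

Step 1: 3 records have rate > 239
Step 2: These records originally summed to 805
Step 3: After capping: 3 × 239 = 717
Step 4: Unaffected records sum: 1062
Step 5: Final sum = 717 + 1062 = 1779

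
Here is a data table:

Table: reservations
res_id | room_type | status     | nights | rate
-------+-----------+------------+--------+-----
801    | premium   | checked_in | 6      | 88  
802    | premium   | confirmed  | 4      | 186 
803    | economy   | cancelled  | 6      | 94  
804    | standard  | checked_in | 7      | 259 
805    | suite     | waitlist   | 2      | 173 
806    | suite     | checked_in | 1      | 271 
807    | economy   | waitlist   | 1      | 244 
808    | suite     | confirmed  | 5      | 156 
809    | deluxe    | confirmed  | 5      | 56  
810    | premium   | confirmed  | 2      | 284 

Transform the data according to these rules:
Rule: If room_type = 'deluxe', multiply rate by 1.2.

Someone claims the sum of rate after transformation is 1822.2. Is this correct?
Yes, the result is correct.

Step 1: Calculate the correct sum after transformation
Step 2: Apply multiplier 1.2 to records where room_type = 'deluxe'
Step 3: Correct result = 1822.2
Step 4: Claimed result = 1822.2
Step 5: 1822.2 = 1822.2 ✓
Conclusion: The claimed result is correct.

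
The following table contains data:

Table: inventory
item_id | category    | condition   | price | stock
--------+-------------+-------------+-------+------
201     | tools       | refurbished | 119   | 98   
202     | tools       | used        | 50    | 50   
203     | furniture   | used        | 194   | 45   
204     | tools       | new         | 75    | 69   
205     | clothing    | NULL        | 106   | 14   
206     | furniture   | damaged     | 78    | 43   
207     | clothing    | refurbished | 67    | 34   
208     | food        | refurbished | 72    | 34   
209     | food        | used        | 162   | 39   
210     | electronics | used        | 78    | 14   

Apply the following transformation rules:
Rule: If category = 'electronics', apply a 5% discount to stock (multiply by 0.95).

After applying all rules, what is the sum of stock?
439.3

Step 1: Records with category = 'electronics' have total stock = 14
Step 2: Apply multiplier: 14 × 0.95 = 13.3
Step 3: Other records total: 426
Step 4: Final sum = 13.3 + 426 = 439.3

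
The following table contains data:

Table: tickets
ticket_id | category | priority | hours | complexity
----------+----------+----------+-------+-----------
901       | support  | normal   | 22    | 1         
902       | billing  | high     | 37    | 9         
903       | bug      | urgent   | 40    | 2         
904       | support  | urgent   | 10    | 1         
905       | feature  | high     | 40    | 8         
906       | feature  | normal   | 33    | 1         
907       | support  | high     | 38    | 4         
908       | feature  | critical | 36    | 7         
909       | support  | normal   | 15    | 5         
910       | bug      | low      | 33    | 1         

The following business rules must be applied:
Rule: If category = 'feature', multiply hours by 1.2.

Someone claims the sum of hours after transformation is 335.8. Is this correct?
No, the correct result is 325.8.

Step 1: Calculate the correct sum after transformation
Step 2: Apply multiplier 1.2 to records where category = 'feature'
Step 3: Correct result = 325.8
Step 4: Claimed result = 335.8
Step 5: 325.8 ≠ 335.8
Conclusion: The claimed result is incorrect. The correct answer is 325.8.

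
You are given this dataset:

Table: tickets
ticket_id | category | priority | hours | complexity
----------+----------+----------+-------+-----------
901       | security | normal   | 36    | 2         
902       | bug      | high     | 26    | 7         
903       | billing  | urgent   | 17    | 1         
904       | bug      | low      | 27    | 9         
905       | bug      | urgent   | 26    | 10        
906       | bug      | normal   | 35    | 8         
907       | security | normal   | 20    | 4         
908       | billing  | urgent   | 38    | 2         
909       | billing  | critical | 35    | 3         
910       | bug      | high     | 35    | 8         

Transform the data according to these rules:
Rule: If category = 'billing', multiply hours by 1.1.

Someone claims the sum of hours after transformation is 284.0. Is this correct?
No, the correct result is 304.0.

Step 1: Calculate the correct sum after transformation
Step 2: Apply multiplier 1.1 to records where category = 'billing'
Step 3: Correct result = 304.0
Step 4: Claimed result = 284.0
Step 5: 304.0 ≠ 284.0
Conclusion: The claimed result is incorrect. The correct answer is 304.0.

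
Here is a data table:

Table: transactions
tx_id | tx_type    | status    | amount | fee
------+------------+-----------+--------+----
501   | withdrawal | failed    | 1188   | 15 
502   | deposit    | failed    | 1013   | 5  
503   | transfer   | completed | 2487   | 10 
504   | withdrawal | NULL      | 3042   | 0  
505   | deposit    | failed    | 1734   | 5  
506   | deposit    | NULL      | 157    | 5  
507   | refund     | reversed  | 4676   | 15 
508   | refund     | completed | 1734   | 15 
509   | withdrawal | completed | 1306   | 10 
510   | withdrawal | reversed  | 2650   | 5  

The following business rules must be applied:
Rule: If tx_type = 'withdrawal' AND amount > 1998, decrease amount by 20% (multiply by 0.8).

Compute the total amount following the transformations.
18848.6

Step 1: Find records where tx_type = 'withdrawal' AND amount > 1998
Step 2: 2 records match, summing to 5692
Step 3: After multiplier: 5692 × 0.8 = 4553.6
Step 4: Unaffected records sum: 14295
Step 5: Final sum = 4553.6 + 14295 = 18848.6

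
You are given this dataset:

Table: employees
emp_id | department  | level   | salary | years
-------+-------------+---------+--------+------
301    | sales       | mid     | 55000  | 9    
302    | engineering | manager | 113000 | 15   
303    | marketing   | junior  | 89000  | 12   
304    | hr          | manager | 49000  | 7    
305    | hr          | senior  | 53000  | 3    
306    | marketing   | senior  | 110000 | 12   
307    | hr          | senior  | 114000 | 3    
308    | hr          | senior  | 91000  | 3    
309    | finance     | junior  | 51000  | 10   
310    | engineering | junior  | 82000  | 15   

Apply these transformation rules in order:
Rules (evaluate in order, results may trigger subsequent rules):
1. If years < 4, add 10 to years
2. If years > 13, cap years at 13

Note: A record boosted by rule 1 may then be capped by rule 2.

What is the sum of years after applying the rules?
115

Step 1: Apply rule 1 to records with years < 4
  - 3 records get bonus of 10
  - Of these, 0 records then exceed 13 and get capped
Step 2: Apply rule 2 to records with years > 13
  - 2 records (original) are capped
Step 3: Calculate final sum = 115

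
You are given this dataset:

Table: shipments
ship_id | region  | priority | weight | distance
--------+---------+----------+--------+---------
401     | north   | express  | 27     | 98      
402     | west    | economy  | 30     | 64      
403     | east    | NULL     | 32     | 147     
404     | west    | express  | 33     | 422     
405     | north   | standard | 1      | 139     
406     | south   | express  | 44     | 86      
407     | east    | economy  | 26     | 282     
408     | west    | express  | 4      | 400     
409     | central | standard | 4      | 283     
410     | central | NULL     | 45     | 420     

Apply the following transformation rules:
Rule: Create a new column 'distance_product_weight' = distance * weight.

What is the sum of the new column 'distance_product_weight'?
56083

Step 1: For each record, compute distance * weight
Example calculations:
  98 * 27 = 2646
  64 * 30 = 1920
  147 * 32 = 4704
  ...
Step 2: Sum all derived values
Step 3: Total = 56083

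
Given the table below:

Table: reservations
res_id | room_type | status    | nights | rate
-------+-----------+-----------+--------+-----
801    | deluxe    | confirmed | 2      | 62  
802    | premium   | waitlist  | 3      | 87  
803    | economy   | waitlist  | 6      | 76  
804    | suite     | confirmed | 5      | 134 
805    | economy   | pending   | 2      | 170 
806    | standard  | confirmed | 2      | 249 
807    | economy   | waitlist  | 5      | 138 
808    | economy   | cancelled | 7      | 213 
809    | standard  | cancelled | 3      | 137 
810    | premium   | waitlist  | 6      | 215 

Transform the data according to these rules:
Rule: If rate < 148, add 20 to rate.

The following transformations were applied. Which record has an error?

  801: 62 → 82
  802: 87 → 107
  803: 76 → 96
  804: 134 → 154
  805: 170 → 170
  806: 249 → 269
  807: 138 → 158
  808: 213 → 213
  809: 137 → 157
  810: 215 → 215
Record 806 has an error. The correct transformed value should be 249, not 269.

Step 1: Check each record against the rule
Step 2: Record 806 has rate = 249
Step 3: Since 249 >= 148, the bonus should not have been applied
Step 4: Correct value = 249, but claimed value = 269
Conclusion: Record 806 has the error.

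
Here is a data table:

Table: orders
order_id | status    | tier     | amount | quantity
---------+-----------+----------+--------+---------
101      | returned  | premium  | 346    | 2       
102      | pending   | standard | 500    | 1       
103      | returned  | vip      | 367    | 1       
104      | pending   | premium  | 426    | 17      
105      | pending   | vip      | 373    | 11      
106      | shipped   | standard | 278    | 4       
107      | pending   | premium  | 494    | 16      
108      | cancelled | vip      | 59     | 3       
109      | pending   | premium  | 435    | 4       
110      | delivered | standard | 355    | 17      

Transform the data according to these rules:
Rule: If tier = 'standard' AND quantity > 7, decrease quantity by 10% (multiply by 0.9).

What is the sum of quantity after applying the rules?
74.3

Step 1: Find records where tier = 'standard' AND quantity > 7
Step 2: 1 records match, summing to 17
Step 3: After multiplier: 17 × 0.9 = 15.3
Step 4: Unaffected records sum: 59
Step 5: Final sum = 15.3 + 59 = 74.3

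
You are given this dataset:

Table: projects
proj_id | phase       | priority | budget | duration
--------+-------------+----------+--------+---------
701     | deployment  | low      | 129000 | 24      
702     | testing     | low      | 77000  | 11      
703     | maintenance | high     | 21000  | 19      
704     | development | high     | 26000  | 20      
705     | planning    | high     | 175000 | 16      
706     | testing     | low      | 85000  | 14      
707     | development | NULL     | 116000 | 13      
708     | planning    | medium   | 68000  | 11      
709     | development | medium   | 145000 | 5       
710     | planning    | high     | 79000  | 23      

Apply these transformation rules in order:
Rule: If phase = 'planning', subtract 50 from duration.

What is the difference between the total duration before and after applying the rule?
150

Step 1: Original sum of duration = 156
Step 2: 3 records have phase = 'planning'
Step 3: Each affected record changes by -50
Step 4: Total change = 3 × -50 = -150
Step 5: New sum = 156 + -150 = 6
Step 6: Difference = |6 - 156| = 150
        (Sum decreased by 150)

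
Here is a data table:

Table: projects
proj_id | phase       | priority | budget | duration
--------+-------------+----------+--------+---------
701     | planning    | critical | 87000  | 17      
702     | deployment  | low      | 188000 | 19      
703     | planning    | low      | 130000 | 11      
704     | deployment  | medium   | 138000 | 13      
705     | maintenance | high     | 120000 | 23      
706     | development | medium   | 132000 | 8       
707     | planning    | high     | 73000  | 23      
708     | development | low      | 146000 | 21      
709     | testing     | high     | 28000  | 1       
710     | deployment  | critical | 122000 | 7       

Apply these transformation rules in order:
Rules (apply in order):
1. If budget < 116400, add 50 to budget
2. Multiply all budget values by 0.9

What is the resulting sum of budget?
1047735.0

Step 1: Apply Rule 1 - Add 50 to records with budget < 116400
  - 3 records affected: 188000 + (3 × 50) = 188150
  - Unaffected records: 976000
  - Sum after Rule 1: 1164150
Step 2: Apply Rule 2 - Multiply all by 0.9
  - 1164150 × 0.9 = 1047735.0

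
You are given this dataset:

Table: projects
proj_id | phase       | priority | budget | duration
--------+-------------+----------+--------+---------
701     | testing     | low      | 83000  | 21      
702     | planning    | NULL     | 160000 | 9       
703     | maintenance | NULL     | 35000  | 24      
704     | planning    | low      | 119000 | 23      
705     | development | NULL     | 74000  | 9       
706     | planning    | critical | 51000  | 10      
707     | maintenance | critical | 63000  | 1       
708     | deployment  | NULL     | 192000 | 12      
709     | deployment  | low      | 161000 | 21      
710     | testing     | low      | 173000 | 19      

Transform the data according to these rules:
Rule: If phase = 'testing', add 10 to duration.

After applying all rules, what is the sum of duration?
169

Step 1: Count records where phase = 'testing': 2
Step 2: Total bonus added: 2 × 10 = 20
Step 3: Original sum of duration: 149
Step 4: Final sum = 149 + 20 = 169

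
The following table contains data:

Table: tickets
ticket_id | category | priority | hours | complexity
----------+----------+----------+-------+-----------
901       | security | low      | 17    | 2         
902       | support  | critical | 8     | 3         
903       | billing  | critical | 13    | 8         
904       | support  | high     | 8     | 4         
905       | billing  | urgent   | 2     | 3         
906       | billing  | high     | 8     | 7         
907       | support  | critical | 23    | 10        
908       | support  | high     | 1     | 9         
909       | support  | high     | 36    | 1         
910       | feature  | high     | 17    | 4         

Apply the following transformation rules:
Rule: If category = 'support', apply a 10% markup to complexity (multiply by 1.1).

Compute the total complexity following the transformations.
53.7

Step 1: Records with category = 'support' have total complexity = 27
Step 2: Apply multiplier: 27 × 1.1 = 29.7
Step 3: Other records total: 24
Step 4: Final sum = 29.7 + 24 = 53.7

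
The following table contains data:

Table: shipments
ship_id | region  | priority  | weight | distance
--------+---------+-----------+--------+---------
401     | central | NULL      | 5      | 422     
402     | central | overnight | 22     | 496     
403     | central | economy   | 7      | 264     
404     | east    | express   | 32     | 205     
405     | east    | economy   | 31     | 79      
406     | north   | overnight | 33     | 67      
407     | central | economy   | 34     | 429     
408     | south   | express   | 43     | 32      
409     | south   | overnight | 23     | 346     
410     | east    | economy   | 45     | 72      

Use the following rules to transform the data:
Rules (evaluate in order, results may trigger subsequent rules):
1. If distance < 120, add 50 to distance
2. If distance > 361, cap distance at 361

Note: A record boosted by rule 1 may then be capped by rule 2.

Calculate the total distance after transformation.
2348

Step 1: Apply rule 1 to records with distance < 120
  - 4 records get bonus of 50
  - Of these, 0 records then exceed 361 and get capped
Step 2: Apply rule 2 to records with distance > 361
  - 3 records (original) are capped
Step 3: Calculate final sum = 2348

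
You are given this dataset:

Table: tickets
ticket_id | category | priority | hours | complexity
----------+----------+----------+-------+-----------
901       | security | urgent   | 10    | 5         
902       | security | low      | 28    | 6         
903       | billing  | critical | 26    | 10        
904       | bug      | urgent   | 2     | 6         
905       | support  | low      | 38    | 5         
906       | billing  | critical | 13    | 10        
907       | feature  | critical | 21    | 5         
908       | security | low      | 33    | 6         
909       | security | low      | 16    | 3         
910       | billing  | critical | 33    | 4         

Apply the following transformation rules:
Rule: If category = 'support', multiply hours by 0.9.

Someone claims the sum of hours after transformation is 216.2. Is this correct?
Yes, the result is correct.

Step 1: Calculate the correct sum after transformation
Step 2: Apply multiplier 0.9 to records where category = 'support'
Step 3: Correct result = 216.2
Step 4: Claimed result = 216.2
Step 5: 216.2 = 216.2 ✓
Conclusion: The claimed result is correct.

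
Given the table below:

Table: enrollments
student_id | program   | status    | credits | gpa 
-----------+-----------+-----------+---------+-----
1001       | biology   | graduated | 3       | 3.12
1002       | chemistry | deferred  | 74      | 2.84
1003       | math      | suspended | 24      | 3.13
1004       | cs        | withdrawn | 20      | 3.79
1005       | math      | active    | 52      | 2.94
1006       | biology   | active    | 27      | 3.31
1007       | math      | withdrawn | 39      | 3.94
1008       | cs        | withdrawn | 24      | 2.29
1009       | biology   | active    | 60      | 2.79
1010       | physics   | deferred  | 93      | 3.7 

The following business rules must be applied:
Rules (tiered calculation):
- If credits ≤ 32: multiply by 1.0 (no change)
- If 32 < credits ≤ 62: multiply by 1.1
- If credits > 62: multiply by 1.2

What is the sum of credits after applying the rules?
464.5

Step 1: Tier 1 (credits ≤ 32): 5 records, sum = 98 × 1.0 = 98.0
Step 2: Tier 2 (32 < credits ≤ 62): 3 records, sum = 151 × 1.1 = 166.1
Step 3: Tier 3 (credits > 62): 2 records, sum = 167 × 1.2 = 200.4
Step 4: Final sum = 98.0 + 166.1 + 200.4 = 464.5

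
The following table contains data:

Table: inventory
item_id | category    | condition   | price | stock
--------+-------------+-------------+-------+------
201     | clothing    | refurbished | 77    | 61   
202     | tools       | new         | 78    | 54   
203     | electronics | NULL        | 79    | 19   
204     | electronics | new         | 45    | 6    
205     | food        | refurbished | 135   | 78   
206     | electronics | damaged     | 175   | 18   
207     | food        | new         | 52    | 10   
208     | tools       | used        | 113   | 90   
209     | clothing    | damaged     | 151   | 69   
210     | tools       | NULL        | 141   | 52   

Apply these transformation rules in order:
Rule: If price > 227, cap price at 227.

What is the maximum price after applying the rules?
175

Step 1: Original maximum price = 175
Step 2: Check cap of 227 against maximum
Step 3: No records exceed the cap (max 175 <= cap 227), so no capping applies
Step 4: Maximum after transformation = 175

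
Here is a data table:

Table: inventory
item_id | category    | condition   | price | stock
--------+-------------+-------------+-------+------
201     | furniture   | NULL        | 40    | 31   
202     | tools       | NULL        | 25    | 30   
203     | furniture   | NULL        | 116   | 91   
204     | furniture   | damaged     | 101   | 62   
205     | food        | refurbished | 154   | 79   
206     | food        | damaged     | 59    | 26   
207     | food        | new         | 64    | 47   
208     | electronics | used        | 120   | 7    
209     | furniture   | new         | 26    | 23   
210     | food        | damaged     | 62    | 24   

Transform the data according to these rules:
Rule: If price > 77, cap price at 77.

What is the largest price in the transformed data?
77

Step 1: Original maximum price = 154
Step 2: Apply cap at 77
Step 3: 4 records had price > 77 and were capped
Step 4: Maximum after transformation = 77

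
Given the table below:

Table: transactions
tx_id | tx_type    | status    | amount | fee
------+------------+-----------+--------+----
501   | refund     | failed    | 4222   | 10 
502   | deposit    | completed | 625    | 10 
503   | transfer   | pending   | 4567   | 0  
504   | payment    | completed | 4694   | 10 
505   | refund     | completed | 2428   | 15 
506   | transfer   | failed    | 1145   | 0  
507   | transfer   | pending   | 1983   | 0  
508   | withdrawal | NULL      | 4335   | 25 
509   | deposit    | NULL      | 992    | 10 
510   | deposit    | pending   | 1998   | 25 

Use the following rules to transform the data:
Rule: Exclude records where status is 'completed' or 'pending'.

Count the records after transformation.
4

Step 1: Count records to exclude
  - 3 (completed) + 3 (pending) = 6 records
Step 2: Total records: 10
Step 3: Remaining = 10 - 6 = 4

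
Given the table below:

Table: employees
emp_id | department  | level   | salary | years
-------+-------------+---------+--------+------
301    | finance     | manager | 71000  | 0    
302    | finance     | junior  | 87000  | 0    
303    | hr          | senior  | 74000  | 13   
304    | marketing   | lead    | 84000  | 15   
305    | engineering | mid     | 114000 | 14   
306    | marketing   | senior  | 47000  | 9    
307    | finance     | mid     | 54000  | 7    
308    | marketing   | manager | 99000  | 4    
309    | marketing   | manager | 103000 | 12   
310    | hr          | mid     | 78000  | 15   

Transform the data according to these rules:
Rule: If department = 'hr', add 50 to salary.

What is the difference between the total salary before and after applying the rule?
100

Step 1: Original sum of salary = 811000
Step 2: 2 records have department = 'hr'
Step 3: Each affected record changes by 50
Step 4: Total change = 2 × 50 = 100
Step 5: New sum = 811000 + 100 = 811100
Step 6: Difference = |811100 - 811000| = 100
        (Sum increased by 100)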